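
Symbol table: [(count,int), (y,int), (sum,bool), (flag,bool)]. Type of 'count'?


Lookup 'count' → type int


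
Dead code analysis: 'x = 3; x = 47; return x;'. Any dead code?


first assignment to x is overwritten before any read
Dead: 'x = 3'


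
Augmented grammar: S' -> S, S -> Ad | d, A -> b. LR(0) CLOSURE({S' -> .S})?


Start: S' -> .S
For each item with dot before a nonterminal B, add B -> .γ for every B-production
Closure: [S' -> .S, S -> .Ad, S -> .d, A -> .b]


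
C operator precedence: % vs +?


'%' is multiplicative (level 10); '+' is additive (level 9)
Higher level binds tighter
'%' has higher precedence than '+'


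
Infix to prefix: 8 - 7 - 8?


left-to-right (same/higher precedence on left): tree is (- (- 8 7) 8)
Prefix: - - 8 7 8


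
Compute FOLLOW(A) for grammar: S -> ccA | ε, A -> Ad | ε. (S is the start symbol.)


$ ∈ FOLLOW(S). For each A -> αBβ: add FIRST(β)\{ε} to FOLLOW(B); if β nullable, add FOLLOW(A).
FOLLOW(A) = {$, d}


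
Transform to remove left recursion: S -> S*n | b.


Left-recursive alternatives: S*n; non-recursive: b
Introduce S': S -> bS', S' -> *nS' | ε


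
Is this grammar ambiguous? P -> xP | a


right-linear, alternatives start with distinct terminals 'x' vs 'a': unique leftmost derivation
Unambiguous


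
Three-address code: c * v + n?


Break into single-operator statements:
t1 = c * v
t2 = t1 + n


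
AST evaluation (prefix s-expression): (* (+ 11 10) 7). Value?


Evaluate inner: (+ 11 10) = 21
Evaluate root: (* 21 7) = 147
Result: 147


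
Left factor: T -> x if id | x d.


Common prefix: 'x'
Factored: T -> x T', T' -> if id | d


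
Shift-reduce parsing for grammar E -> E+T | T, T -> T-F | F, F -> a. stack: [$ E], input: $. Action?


start symbol E on stack, input exhausted
Action: accept


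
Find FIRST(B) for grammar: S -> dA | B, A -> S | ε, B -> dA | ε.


Per alternative of B: FIRST(dA) = {d}; FIRST(ε) = {ε}
FIRST(B) = {d, ε}


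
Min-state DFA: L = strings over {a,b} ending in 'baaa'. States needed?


Track the longest suffix of input matching a prefix of 'baaa': 5 classes (prefixes of length 0..4)
Minimal DFA: 5 states


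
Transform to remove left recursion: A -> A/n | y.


Left-recursive alternatives: A/n; non-recursive: y
Introduce A': A -> yA', A' -> /nA' | ε


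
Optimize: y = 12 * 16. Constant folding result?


12 * 16 = 192 at compile time
Optimized: y = 192


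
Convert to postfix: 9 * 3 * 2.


Left to right (same or higher precedence on left)
Postfix: 9 3 * 2 *


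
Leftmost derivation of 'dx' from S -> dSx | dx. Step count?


Derivation: S => dx
Steps: 1


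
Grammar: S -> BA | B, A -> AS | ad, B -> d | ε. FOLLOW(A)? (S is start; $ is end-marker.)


$ ∈ FOLLOW(S). For each A -> αBβ: add FIRST(β)\{ε} to FOLLOW(B); if β nullable, add FOLLOW(A).
FOLLOW(A) = {$, a, d}


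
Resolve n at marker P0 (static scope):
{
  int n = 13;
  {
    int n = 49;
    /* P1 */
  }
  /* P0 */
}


n declared in the same block as P0
n = 13


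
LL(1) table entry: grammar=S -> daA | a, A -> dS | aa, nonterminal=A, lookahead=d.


For [A, d]: 'd' ∈ FIRST(dS)
Entry: A -> dS


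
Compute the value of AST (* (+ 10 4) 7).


Evaluate inner: (+ 10 4) = 14
Evaluate root: (* 14 7) = 98
Result: 98


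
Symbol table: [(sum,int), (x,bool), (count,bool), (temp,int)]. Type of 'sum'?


Lookup 'sum' → type int


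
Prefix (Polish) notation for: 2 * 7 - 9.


left-to-right (same/higher precedence on left): tree is (- (* 2 7) 9)
Prefix: - * 2 7 9


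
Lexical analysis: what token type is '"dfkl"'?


Pattern: double-quoted sequence
Type: STRING_LITERAL


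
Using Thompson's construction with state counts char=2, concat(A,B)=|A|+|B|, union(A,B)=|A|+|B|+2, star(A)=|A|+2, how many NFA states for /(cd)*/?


Syntax tree has 2 char leaf(s), 0 union(s), 1 star(s)
chars contribute 2×2 = 4; each union adds +2; each star adds +2
Total: 4 + 0 + 2 = 6 states


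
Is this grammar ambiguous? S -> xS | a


right-linear, alternatives start with distinct terminals 'x' vs 'a': unique leftmost derivation
Unambiguous


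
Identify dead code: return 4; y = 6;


statement follows a return and is unreachable
Dead: 'y = 6'


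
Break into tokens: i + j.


Scan left to right, longest-match per lexeme
Tokens: ID(i), OP(+), ID(j)


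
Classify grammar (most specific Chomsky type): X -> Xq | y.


Left-linear: every RHS is a terminal or one nonterminal followed by a terminal
Classification: Type 3 (Regular)


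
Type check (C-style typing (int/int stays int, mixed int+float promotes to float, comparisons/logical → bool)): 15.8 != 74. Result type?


Operand types: float != int
Rule: comparison yields bool
Result type: bool


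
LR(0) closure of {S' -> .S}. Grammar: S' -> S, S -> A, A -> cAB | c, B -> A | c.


Start: S' -> .S
For each item with dot before a nonterminal B, add B -> .γ for every B-production
Closure: [S' -> .S, S -> .A, A -> .cAB, A -> .c]


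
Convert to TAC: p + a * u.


Break into single-operator statements:
t1 = a * u
t2 = p + t1


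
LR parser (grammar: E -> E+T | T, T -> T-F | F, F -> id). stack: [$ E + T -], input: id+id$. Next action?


no handle; shift 'id'
Action: shift


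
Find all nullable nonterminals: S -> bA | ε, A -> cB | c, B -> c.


A nonterminal is nullable iff some alternative derives ε (directly, or every symbol in it is nullable)
Nullable: {S}


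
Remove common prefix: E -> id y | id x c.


Common prefix: 'id'
Factored: E -> id E', E' -> y | x c


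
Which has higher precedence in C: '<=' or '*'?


'*' is multiplicative (level 10); '<=' is relational (level 7)
Higher level binds tighter
'*' has higher precedence than '<='


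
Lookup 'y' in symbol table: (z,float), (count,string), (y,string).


Lookup 'y' → type string


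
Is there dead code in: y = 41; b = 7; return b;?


y is assigned but never read
Dead: 'y = 41'


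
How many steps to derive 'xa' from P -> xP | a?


Derivation: P => xP => xa
Steps: 2


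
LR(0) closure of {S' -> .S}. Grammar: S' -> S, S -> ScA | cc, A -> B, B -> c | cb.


Start: S' -> .S
For each item with dot before a nonterminal B, add B -> .γ for every B-production
Closure: [S' -> .S, S -> .ScA, S -> .cc]


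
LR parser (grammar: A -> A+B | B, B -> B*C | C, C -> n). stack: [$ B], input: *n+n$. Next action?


shift '*' to continue B -> B*C
Action: shift


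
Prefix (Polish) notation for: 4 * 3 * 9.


left-to-right (same/higher precedence on left): tree is (* (* 4 3) 9)
Prefix: * * 4 3 9


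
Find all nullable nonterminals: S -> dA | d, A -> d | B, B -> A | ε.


A nonterminal is nullable iff some alternative derives ε (directly, or every symbol in it is nullable)
Nullable: {A, B}


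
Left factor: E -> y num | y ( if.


Common prefix: 'y'
Factored: E -> y E', E' -> num | ( if


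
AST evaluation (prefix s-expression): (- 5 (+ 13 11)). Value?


Evaluate inner: (+ 13 11) = 24
Evaluate root: (- 5 24) = -19
Result: -19


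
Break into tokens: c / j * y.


Scan left to right, longest-match per lexeme
Tokens: ID(c), OP(/), ID(j), OP(*), ID(y)


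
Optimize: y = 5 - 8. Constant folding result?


5 - 8 = -3 at compile time
Optimized: y = -3


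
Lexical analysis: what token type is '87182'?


Pattern: digits only
Type: INTEGER_LITERAL


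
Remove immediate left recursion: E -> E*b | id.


Left-recursive alternatives: E*b; non-recursive: id
Introduce E': E -> idE', E' -> *bE' | ε


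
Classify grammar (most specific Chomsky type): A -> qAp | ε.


Single nonterminal LHS, but q^n p^n is not regular
Classification: Type 2 (Context-Free)


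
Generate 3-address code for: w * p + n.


Break into single-operator statements:
t1 = w * p
t2 = t1 + n


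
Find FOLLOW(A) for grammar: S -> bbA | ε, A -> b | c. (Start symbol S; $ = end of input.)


$ ∈ FOLLOW(S). For each A -> αBβ: add FIRST(β)\{ε} to FOLLOW(B); if β nullable, add FOLLOW(A).
FOLLOW(A) = {$}


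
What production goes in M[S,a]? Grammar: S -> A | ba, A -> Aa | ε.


For [S, a]: 'a' ∈ FIRST(A)
Entry: S -> A


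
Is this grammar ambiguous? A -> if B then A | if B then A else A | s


dangling else: 'if B then if B then s else s' parses two ways
Ambiguous


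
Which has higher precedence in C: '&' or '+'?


'+' is additive (level 9); '&' is bitwise AND (level 5)
Higher level binds tighter
'+' has higher precedence than '&'


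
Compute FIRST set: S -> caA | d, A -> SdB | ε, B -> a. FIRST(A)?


Per alternative of A: FIRST(SdB) = {c, d}; FIRST(ε) = {ε}
FIRST(A) = {c, d, ε}


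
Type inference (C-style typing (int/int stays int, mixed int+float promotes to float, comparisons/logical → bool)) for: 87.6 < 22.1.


Operand types: float < float
Rule: comparison yields bool
Result type: bool


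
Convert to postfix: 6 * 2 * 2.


Left to right (same or higher precedence on left)
Postfix: 6 2 * 2 *


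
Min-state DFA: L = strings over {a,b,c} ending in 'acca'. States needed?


Track the longest suffix of input matching a prefix of 'acca': 5 classes (prefixes of length 0..4)
Minimal DFA: 5 states


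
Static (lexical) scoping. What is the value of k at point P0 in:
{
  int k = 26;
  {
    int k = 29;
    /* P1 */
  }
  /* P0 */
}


k declared in the same block as P0
k = 26


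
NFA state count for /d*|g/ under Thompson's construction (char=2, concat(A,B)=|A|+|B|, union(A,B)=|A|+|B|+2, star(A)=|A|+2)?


Syntax tree has 2 char leaf(s), 1 union(s), 1 star(s)
chars contribute 2×2 = 4; each union adds +2; each star adds +2
Total: 4 + 2 + 2 = 8 states


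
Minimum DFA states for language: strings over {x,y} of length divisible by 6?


Track length mod 6: states 0..5, accept at 0
Minimal DFA: 6 states


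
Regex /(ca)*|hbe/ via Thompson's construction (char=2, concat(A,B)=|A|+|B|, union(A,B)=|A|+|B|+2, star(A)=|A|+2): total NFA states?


Syntax tree has 5 char leaf(s), 1 union(s), 1 star(s)
chars contribute 5×2 = 10; each union adds +2; each star adds +2
Total: 10 + 2 + 2 = 14 states


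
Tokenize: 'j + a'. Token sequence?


Scan left to right, longest-match per lexeme
Tokens: ID(j), OP(+), ID(a)


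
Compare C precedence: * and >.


'*' is multiplicative (level 10); '>' is relational (level 7)
Higher level binds tighter
'*' has higher precedence than '>'


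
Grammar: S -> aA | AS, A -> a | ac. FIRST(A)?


Per alternative of A: FIRST(a) = {a}; FIRST(ac) = {a}
FIRST(A) = {a}


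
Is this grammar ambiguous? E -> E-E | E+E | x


'x-x+x' has two parse trees (no precedence encoded between - and +)
Ambiguous


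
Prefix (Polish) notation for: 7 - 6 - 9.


left-to-right (same/higher precedence on left): tree is (- (- 7 6) 9)
Prefix: - - 7 6 9


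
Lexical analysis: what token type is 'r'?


Pattern: letter/underscore followed by alphanumerics, not a keyword
Type: IDENTIFIER


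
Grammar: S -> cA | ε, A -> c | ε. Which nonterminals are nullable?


A nonterminal is nullable iff some alternative derives ε (directly, or every symbol in it is nullable)
Nullable: {A, S}


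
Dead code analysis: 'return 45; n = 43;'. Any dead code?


statement follows a return and is unreachable
Dead: 'n = 43'


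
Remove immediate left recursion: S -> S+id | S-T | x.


Left-recursive alternatives: S+id, S-T; non-recursive: x
Introduce S': S -> xS', S' -> +idS' | -TS' | ε


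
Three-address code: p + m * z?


Break into single-operator statements:
t1 = m * z
t2 = p + t1


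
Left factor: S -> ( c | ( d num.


Common prefix: '('
Factored: S -> ( S', S' -> c | d num


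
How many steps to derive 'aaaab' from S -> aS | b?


Derivation: S => aS => aaS => aaaS => aaaaS => aaaab
Steps: 5


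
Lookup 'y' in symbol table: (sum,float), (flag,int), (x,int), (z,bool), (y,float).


Lookup 'y' → type float


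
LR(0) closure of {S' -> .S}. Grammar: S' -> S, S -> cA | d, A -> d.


Start: S' -> .S
For each item with dot before a nonterminal B, add B -> .γ for every B-production
Closure: [S' -> .S, S -> .cA, S -> .d]


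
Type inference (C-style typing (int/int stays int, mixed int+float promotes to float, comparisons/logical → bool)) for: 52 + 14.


Operand types: int + int
Rule: mixed int/float promotes to float; int/int stays int
Result type: int


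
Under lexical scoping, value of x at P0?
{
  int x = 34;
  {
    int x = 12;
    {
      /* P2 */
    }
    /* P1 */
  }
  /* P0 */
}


x declared in the same block as P0
x = 34


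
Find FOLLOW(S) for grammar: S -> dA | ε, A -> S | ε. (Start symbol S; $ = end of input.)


$ ∈ FOLLOW(S). For each A -> αBβ: add FIRST(β)\{ε} to FOLLOW(B); if β nullable, add FOLLOW(A).
FOLLOW(S) = {$}


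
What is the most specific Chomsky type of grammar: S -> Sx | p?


Left-linear: every RHS is a terminal or one nonterminal followed by a terminal
Classification: Type 3 (Regular)


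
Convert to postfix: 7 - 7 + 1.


Left to right (same or higher precedence on left)
Postfix: 7 7 - 1 +


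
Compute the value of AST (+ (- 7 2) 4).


Evaluate inner: (- 7 2) = 5
Evaluate root: (+ 5 4) = 9
Result: 9


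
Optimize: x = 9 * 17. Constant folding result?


9 * 17 = 153 at compile time
Optimized: x = 153


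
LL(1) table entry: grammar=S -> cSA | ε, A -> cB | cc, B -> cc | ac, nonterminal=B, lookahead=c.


For [B, c]: 'c' ∈ FIRST(cc)
Entry: B -> cc


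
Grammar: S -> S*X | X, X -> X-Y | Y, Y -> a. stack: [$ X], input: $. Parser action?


lookahead ∉ {-} so X won't extend; reduce S -> X
Action: reduce (S -> X)


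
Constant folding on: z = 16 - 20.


16 - 20 = -4 at compile time
Optimized: z = -4


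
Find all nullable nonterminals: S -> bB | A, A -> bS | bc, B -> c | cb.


A nonterminal is nullable iff some alternative derives ε (directly, or every symbol in it is nullable)
Nullable: {}


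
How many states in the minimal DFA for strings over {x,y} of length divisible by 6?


Track length mod 6: states 0..5, accept at 0
Minimal DFA: 6 states


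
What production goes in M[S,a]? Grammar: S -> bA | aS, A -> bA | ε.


For [S, a]: 'a' ∈ FIRST(aS)
Entry: S -> aS


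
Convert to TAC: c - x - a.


Break into single-operator statements:
t1 = c - x
t2 = t1 - a


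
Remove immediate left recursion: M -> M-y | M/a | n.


Left-recursive alternatives: M-y, M/a; non-recursive: n
Introduce M': M -> nM', M' -> -yM' | /aM' | ε


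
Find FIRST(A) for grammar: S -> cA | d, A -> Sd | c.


Per alternative of A: FIRST(Sd) = {c, d}; FIRST(c) = {c}
FIRST(A) = {c, d}


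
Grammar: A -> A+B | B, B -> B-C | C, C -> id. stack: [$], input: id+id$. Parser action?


no handle on stack; shift 'id'
Action: shift


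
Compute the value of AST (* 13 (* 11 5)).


Evaluate inner: (* 11 5) = 55
Evaluate root: (* 13 55) = 715
Result: 715


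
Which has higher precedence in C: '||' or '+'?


'+' is additive (level 9); '||' is logical OR (level 1)
Higher level binds tighter
'+' has higher precedence than '||'


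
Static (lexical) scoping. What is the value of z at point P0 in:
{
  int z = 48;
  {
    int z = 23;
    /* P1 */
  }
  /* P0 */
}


z declared in the same block as P0
z = 48


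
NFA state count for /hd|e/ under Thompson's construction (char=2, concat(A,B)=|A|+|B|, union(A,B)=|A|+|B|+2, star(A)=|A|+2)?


Syntax tree has 3 char leaf(s), 1 union(s), 0 star(s)
chars contribute 3×2 = 6; each union adds +2; each star adds +2
Total: 6 + 2 + 0 = 8 states


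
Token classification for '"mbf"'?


Pattern: double-quoted sequence
Type: STRING_LITERAL


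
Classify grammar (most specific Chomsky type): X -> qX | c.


Right-linear: every RHS is a terminal or a terminal followed by one nonterminal
Classification: Type 3 (Regular)


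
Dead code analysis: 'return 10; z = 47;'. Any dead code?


statement follows a return and is unreachable
Dead: 'z = 47'


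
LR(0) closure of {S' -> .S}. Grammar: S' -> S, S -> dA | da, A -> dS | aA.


Start: S' -> .S
For each item with dot before a nonterminal B, add B -> .γ for every B-production
Closure: [S' -> .S, S -> .dA, S -> .da]


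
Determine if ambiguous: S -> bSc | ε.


balanced b^n…c^n: each string has a unique parse
Unambiguous


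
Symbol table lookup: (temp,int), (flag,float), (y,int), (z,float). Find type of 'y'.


Lookup 'y' → type int


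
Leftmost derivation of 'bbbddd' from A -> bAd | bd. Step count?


Derivation: A => bAd => bbAdd => bbbddd
Steps: 3


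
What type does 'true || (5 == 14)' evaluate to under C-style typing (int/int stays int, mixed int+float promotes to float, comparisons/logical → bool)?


Operand types: bool || bool
Rule: logical operators take bool operands and yield bool
Result type: bool


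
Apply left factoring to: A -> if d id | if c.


Common prefix: 'if'
Factored: A -> if A', A' -> d id | c


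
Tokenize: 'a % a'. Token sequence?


Scan left to right, longest-match per lexeme
Tokens: ID(a), OP(%), ID(a)


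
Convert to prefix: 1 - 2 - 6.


left-to-right (same/higher precedence on left): tree is (- (- 1 2) 6)
Prefix: - - 1 2 6


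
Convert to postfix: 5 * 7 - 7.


Left to right (same or higher precedence on left)
Postfix: 5 7 * 7 -


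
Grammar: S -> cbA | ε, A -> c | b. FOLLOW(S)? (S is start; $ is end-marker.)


$ ∈ FOLLOW(S). For each A -> αBβ: add FIRST(β)\{ε} to FOLLOW(B); if β nullable, add FOLLOW(A).
FOLLOW(S) = {$}


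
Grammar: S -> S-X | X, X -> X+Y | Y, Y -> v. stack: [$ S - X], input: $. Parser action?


handle 'S-X' on top; lookahead ∈ FOLLOW(S) = {-, $}
Action: reduce (S -> S-X)


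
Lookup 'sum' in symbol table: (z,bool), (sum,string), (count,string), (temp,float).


Lookup 'sum' → type string


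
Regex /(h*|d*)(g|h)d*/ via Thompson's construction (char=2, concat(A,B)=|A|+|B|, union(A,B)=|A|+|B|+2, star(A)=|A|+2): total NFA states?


Syntax tree has 5 char leaf(s), 2 union(s), 3 star(s)
chars contribute 5×2 = 10; each union adds +2; each star adds +2
Total: 10 + 4 + 6 = 20 states


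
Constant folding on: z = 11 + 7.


11 + 7 = 18 at compile time
Optimized: z = 18


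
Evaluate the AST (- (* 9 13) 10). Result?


Evaluate inner: (* 9 13) = 117
Evaluate root: (- 117 10) = 107
Result: 107


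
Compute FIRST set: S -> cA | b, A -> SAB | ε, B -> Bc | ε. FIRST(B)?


Per alternative of B: FIRST(Bc) = {c}; FIRST(ε) = {ε}
FIRST(B) = {c, ε}


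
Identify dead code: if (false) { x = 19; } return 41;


condition is constant false, so the whole block is unreachable
Dead: 'if (false) { x = 19; }'


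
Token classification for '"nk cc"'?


Pattern: double-quoted sequence
Type: STRING_LITERAL


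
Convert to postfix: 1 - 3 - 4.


Left to right (same or higher precedence on left)
Postfix: 1 3 - 4 -


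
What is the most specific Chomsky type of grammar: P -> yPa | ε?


Single nonterminal LHS, but y^n a^n is not regular
Classification: Type 2 (Context-Free)


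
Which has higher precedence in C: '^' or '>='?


'>=' is relational (level 7); '^' is bitwise XOR (level 4)
Higher level binds tighter
'>=' has higher precedence than '^'


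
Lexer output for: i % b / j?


Scan left to right, longest-match per lexeme
Tokens: ID(i), OP(%), ID(b), OP(/), ID(j)


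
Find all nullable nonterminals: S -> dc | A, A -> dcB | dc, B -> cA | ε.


A nonterminal is nullable iff some alternative derives ε (directly, or every symbol in it is nullable)
Nullable: {B}


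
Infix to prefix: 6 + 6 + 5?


left-to-right (same/higher precedence on left): tree is (+ (+ 6 6) 5)
Prefix: + + 6 6 5


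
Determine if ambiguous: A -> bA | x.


right-linear, alternatives start with distinct terminals 'b' vs 'x': unique leftmost derivation
Unambiguous


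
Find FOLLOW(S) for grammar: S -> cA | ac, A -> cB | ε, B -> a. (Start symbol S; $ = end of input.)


$ ∈ FOLLOW(S). For each A -> αBβ: add FIRST(β)\{ε} to FOLLOW(B); if β nullable, add FOLLOW(A).
FOLLOW(S) = {$}


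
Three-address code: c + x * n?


Break into single-operator statements:
t1 = x * n
t2 = c + t1


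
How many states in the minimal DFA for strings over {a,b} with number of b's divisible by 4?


Track (count of b) mod 4: states 0..3, accept at 0
Minimal DFA: 4 states


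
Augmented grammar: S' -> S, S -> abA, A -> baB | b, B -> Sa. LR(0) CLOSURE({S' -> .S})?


Start: S' -> .S
For each item with dot before a nonterminal B, add B -> .γ for every B-production
Closure: [S' -> .S, S -> .abA]


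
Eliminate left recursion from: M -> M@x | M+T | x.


Left-recursive alternatives: M@x, M+T; non-recursive: x
Introduce M': M -> xM', M' -> @xM' | +TM' | ε


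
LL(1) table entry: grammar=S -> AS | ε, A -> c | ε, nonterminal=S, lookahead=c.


For [S, c]: 'c' ∈ FIRST(AS)
Entry: S -> AS


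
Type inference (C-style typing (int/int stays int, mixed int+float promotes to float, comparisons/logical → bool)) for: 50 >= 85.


Operand types: int >= int
Rule: comparison yields bool
Result type: bool


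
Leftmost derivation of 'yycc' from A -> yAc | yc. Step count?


Derivation: A => yAc => yycc
Steps: 2


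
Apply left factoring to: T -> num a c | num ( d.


Common prefix: 'num'
Factored: T -> num T', T' -> a c | ( d


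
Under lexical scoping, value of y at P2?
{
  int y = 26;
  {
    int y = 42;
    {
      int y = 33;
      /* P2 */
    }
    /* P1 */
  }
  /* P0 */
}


y declared in the same block as P2
y = 33


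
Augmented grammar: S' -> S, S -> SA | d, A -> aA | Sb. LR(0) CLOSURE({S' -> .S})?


Start: S' -> .S
For each item with dot before a nonterminal B, add B -> .γ for every B-production
Closure: [S' -> .S, S -> .SA, S -> .d]


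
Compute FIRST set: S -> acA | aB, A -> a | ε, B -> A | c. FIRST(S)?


Per alternative of S: FIRST(acA) = {a}; FIRST(aB) = {a}
FIRST(S) = {a}


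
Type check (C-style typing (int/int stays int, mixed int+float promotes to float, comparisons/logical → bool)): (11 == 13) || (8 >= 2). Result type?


Operand types: bool || bool
Rule: logical operators take bool operands and yield bool
Result type: bool


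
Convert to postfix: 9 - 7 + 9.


Left to right (same or higher precedence on left)
Postfix: 9 7 - 9 +


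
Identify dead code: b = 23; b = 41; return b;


first assignment to b is overwritten before any read
Dead: 'b = 23'


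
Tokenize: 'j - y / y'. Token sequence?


Scan left to right, longest-match per lexeme
Tokens: ID(j), OP(-), ID(y), OP(/), ID(y)


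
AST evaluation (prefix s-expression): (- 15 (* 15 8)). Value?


Evaluate inner: (* 15 8) = 120
Evaluate root: (- 15 120) = -105
Result: -105


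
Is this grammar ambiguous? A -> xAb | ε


balanced x^n…b^n: each string has a unique parse
Unambiguous


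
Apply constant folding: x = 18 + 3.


18 + 3 = 21 at compile time
Optimized: x = 21


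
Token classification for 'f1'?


Pattern: letter/underscore followed by alphanumerics, not a keyword
Type: IDENTIFIER


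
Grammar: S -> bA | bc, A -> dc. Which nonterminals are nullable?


A nonterminal is nullable iff some alternative derives ε (directly, or every symbol in it is nullable)
Nullable: {}


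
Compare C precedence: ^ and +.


'+' is additive (level 9); '^' is bitwise XOR (level 4)
Higher level binds tighter
'+' has higher precedence than '^'


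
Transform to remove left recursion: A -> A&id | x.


Left-recursive alternatives: A&id; non-recursive: x
Introduce A': A -> xA', A' -> &idA' | ε


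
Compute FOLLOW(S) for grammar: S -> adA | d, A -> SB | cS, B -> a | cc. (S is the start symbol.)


$ ∈ FOLLOW(S). For each A -> αBβ: add FIRST(β)\{ε} to FOLLOW(B); if β nullable, add FOLLOW(A).
FOLLOW(S) = {$, a, c}


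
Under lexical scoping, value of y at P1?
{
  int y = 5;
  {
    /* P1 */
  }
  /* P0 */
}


P1's block does not declare y; resolves to the enclosing declaration at depth 0
y = 5


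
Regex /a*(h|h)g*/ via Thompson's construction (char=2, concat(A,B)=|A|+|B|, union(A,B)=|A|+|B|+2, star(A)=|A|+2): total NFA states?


Syntax tree has 4 char leaf(s), 1 union(s), 2 star(s)
chars contribute 4×2 = 8; each union adds +2; each star adds +2
Total: 8 + 2 + 4 = 14 states


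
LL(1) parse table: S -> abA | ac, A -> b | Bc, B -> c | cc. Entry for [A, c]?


For [A, c]: 'c' ∈ FIRST(Bc)
Entry: A -> Bc


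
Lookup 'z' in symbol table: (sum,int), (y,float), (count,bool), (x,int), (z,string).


Lookup 'z' → type string


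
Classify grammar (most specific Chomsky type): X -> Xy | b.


Left-linear: every RHS is a terminal or one nonterminal followed by a terminal
Classification: Type 3 (Regular)


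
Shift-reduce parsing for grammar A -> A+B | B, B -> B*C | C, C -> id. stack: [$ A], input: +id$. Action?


shift '+' to continue A -> A+B
Action: shift


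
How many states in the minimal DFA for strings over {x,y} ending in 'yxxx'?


Track the longest suffix of input matching a prefix of 'yxxx': 5 classes (prefixes of length 0..4)
Minimal DFA: 5 states


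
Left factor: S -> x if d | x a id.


Common prefix: 'x'
Factored: S -> x S', S' -> if d | a id


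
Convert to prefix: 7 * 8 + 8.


left-to-right (same/higher precedence on left): tree is (+ (* 7 8) 8)
Prefix: + * 7 8 8


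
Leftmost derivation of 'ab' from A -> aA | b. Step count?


Derivation: A => aA => ab
Steps: 2


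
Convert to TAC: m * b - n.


Break into single-operator statements:
t1 = m * b
t2 = t1 - n


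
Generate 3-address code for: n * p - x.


Break into single-operator statements:
t1 = n * p
t2 = t1 - x


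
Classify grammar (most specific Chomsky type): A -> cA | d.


Right-linear: every RHS is a terminal or a terminal followed by one nonterminal
Classification: Type 3 (Regular)


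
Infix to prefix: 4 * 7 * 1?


left-to-right (same/higher precedence on left): tree is (* (* 4 7) 1)
Prefix: * * 4 7 1


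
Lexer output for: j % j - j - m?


Scan left to right, longest-match per lexeme
Tokens: ID(j), OP(%), ID(j), OP(-), ID(j), OP(-), ID(m)


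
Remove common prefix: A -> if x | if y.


Common prefix: 'if'
Factored: A -> if A', A' -> x | y


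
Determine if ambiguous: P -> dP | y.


right-linear, alternatives start with distinct terminals 'd' vs 'y': unique leftmost derivation
Unambiguous


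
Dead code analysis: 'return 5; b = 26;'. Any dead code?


statement follows a return and is unreachable
Dead: 'b = 26'


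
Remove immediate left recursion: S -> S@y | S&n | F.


Left-recursive alternatives: S@y, S&n; non-recursive: F
Introduce S': S -> FS', S' -> @yS' | &nS' | ε


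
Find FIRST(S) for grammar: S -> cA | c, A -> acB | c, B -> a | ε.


Per alternative of S: FIRST(cA) = {c}; FIRST(c) = {c}
FIRST(S) = {c}


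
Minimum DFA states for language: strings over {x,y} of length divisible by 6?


Track length mod 6: states 0..5, accept at 0
Minimal DFA: 6 states


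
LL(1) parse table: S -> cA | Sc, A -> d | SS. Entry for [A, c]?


For [A, c]: 'c' ∈ FIRST(SS)
Entry: A -> SS


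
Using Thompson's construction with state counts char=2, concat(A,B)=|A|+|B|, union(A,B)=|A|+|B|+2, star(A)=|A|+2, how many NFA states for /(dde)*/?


Syntax tree has 3 char leaf(s), 0 union(s), 1 star(s)
chars contribute 3×2 = 6; each union adds +2; each star adds +2
Total: 6 + 0 + 2 = 8 states


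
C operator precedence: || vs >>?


'>>' is shift (level 8); '||' is logical OR (level 1)
Higher level binds tighter
'>>' has higher precedence than '||'


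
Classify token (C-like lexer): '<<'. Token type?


Pattern: operator symbol
Type: OPERATOR


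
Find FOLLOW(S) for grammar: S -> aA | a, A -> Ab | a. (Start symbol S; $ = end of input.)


$ ∈ FOLLOW(S). For each A -> αBβ: add FIRST(β)\{ε} to FOLLOW(B); if β nullable, add FOLLOW(A).
FOLLOW(S) = {$}


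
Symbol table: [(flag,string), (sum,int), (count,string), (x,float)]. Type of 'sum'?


Lookup 'sum' → type int


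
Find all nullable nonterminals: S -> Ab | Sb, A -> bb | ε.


A nonterminal is nullable iff some alternative derives ε (directly, or every symbol in it is nullable)
Nullable: {A}


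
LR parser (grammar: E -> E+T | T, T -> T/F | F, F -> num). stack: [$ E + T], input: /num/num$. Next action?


'/' can extend T; shift to build T -> T/F
Action: shift


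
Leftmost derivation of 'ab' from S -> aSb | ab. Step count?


Derivation: S => ab
Steps: 1


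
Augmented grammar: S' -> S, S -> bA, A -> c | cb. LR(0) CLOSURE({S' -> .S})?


Start: S' -> .S
For each item with dot before a nonterminal B, add B -> .γ for every B-production
Closure: [S' -> .S, S -> .bA]


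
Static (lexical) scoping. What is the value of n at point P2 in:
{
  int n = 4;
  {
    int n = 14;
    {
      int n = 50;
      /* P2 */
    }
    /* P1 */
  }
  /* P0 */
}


n declared in the same block as P2
n = 50


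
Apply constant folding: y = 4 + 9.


4 + 9 = 13 at compile time
Optimized: y = 13


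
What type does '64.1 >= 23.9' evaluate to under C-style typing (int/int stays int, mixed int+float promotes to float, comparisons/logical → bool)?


Operand types: float >= float
Rule: comparison yields bool
Result type: bool


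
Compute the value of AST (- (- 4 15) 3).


Evaluate inner: (- 4 15) = -11
Evaluate root: (- -11 3) = -14
Result: -14


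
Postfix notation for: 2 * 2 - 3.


Left to right (same or higher precedence on left)
Postfix: 2 2 * 3 -


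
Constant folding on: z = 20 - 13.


20 - 13 = 7 at compile time
Optimized: z = 7


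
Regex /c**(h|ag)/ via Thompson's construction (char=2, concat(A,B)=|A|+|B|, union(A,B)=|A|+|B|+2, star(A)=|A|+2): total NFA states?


Syntax tree has 4 char leaf(s), 1 union(s), 2 star(s)
chars contribute 4×2 = 8; each union adds +2; each star adds +2
Total: 8 + 2 + 4 = 14 states


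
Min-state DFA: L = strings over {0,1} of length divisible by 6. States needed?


Track length mod 6: states 0..5, accept at 0
Minimal DFA: 6 states


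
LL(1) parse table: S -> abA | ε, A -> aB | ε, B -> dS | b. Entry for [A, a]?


For [A, a]: 'a' ∈ FIRST(aB)
Entry: A -> aB


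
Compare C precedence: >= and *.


'*' is multiplicative (level 10); '>=' is relational (level 7)
Higher level binds tighter
'*' has higher precedence than '>='


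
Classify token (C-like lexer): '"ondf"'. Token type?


Pattern: double-quoted sequence
Type: STRING_LITERAL


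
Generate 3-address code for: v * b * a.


Break into single-operator statements:
t1 = v * b
t2 = t1 * a


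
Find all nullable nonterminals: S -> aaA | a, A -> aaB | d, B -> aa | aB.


A nonterminal is nullable iff some alternative derives ε (directly, or every symbol in it is nullable)
Nullable: {}


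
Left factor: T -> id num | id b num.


Common prefix: 'id'
Factored: T -> id T', T' -> num | b num


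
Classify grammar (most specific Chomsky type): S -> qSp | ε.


Single nonterminal LHS, but q^n p^n is not regular
Classification: Type 2 (Context-Free)


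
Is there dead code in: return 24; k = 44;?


statement follows a return and is unreachable
Dead: 'k = 44'


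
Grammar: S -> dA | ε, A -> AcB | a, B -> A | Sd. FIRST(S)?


Per alternative of S: FIRST(dA) = {d}; FIRST(ε) = {ε}
FIRST(S) = {d, ε}


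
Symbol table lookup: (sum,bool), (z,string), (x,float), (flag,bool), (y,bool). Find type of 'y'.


Lookup 'y' → type bool


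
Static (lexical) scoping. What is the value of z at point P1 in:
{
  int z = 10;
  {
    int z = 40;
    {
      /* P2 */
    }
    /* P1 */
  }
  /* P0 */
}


z declared in the same block as P1
z = 40


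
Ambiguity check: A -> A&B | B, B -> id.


precedence layered via separate nonterminal B: deterministic
Unambiguous


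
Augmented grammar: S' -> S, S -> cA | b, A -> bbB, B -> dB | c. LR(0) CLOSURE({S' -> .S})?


Start: S' -> .S
For each item with dot before a nonterminal B, add B -> .γ for every B-production
Closure: [S' -> .S, S -> .cA, S -> .b]


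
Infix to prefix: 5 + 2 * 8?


'*' binds tighter: tree is (+ 5 (* 2 8))
Prefix: + 5 * 2 8


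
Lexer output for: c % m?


Scan left to right, longest-match per lexeme
Tokens: ID(c), OP(%), ID(m)


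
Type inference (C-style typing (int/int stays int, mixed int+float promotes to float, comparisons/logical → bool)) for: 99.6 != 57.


Operand types: float != int
Rule: comparison yields bool
Result type: bool


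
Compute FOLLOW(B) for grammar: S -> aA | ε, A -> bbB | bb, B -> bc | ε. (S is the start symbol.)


$ ∈ FOLLOW(S). For each A -> αBβ: add FIRST(β)\{ε} to FOLLOW(B); if β nullable, add FOLLOW(A).
FOLLOW(B) = {$}


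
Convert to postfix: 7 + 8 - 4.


Left to right (same or higher precedence on left)
Postfix: 7 8 + 4 -


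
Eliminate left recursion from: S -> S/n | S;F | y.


Left-recursive alternatives: S/n, S;F; non-recursive: y
Introduce S': S -> yS', S' -> /nS' | ;FS' | ε


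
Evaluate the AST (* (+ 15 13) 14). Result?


Evaluate inner: (+ 15 13) = 28
Evaluate root: (* 28 14) = 392
Result: 392


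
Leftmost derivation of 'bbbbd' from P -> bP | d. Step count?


Derivation: P => bP => bbP => bbbP => bbbbP => bbbbd
Steps: 5


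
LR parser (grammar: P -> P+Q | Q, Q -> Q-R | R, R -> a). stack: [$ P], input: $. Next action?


start symbol P on stack, input exhausted
Action: accept


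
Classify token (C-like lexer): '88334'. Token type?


Pattern: digits only
Type: INTEGER_LITERAL


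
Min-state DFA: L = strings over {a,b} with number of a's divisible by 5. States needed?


Track (count of a) mod 5: states 0..4, accept at 0
Minimal DFA: 5 states


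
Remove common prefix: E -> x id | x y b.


Common prefix: 'x'
Factored: E -> x E', E' -> id | y b


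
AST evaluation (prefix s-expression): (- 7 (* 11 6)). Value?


Evaluate inner: (* 11 6) = 66
Evaluate root: (- 7 66) = -59
Result: -59


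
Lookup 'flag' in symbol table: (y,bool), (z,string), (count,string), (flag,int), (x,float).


Lookup 'flag' → type int


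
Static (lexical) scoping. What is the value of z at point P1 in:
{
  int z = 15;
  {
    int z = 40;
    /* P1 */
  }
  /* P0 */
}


z declared in the same block as P1
z = 40


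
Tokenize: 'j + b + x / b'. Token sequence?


Scan left to right, longest-match per lexeme
Tokens: ID(j), OP(+), ID(b), OP(+), ID(x), OP(/), ID(b)


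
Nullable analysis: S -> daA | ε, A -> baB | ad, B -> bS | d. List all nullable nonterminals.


A nonterminal is nullable iff some alternative derives ε (directly, or every symbol in it is nullable)
Nullable: {S}


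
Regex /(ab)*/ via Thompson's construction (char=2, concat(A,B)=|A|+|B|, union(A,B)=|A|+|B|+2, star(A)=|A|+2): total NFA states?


Syntax tree has 2 char leaf(s), 0 union(s), 1 star(s)
chars contribute 2×2 = 4; each union adds +2; each star adds +2
Total: 4 + 0 + 2 = 6 states


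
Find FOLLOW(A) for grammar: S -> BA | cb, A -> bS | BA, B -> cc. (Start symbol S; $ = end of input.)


$ ∈ FOLLOW(S). For each A -> αBβ: add FIRST(β)\{ε} to FOLLOW(B); if β nullable, add FOLLOW(A).
FOLLOW(A) = {$}


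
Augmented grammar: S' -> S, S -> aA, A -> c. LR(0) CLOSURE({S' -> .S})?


Start: S' -> .S
For each item with dot before a nonterminal B, add B -> .γ for every B-production
Closure: [S' -> .S, S -> .aA]


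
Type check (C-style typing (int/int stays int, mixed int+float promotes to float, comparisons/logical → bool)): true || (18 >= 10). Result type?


Operand types: bool || bool
Rule: logical operators take bool operands and yield bool
Result type: bool


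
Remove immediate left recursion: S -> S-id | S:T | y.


Left-recursive alternatives: S-id, S:T; non-recursive: y
Introduce S': S -> yS', S' -> -idS' | :TS' | ε


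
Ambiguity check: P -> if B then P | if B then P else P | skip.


dangling else: 'if B then if B then skip else skip' parses two ways
Ambiguous


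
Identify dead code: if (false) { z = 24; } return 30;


condition is constant false, so the whole block is unreachable
Dead: 'if (false) { z = 24; }'


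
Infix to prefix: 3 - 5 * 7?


'*' binds tighter: tree is (- 3 (* 5 7))
Prefix: - 3 * 5 7


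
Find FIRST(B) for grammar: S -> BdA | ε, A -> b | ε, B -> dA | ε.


Per alternative of B: FIRST(dA) = {d}; FIRST(ε) = {ε}
FIRST(B) = {d, ε}


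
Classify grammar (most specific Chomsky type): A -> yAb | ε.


Single nonterminal LHS, but y^n b^n is not regular
Classification: Type 2 (Context-Free)


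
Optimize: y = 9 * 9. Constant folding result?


9 * 9 = 81 at compile time
Optimized: y = 81


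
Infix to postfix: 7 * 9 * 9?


Left to right (same or higher precedence on left)
Postfix: 7 9 * 9 *


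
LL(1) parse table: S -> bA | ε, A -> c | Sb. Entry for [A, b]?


For [A, b]: 'b' ∈ FIRST(Sb)
Entry: A -> Sb


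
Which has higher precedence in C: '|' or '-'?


'-' is additive (level 9); '|' is bitwise OR (level 3)
Higher level binds tighter
'-' has higher precedence than '|'


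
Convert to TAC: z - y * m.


Break into single-operator statements:
t1 = y * m
t2 = z - t1


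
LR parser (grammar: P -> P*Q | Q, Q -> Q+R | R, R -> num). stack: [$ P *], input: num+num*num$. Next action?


no handle ('P*' is not any RHS); shift 'num'
Action: shift


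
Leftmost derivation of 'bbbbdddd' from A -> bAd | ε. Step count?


Derivation: A => bAd => bbAdd => bbbAddd => bbbbAdddd => bbbbdddd
Steps: 5


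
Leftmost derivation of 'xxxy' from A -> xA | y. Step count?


Derivation: A => xA => xxA => xxxA => xxxy
Steps: 4


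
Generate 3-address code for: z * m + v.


Break into single-operator statements:
t1 = z * m
t2 = t1 + v


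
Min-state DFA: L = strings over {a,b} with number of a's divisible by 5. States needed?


Track (count of a) mod 5: states 0..4, accept at 0
Minimal DFA: 5 states


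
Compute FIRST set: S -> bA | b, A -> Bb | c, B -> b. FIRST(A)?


Per alternative of A: FIRST(Bb) = {b}; FIRST(c) = {c}
FIRST(A) = {b, c}


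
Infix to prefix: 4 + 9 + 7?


left-to-right (same/higher precedence on left): tree is (+ (+ 4 9) 7)
Prefix: + + 4 9 7


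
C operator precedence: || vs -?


'-' is additive (level 9); '||' is logical OR (level 1)
Higher level binds tighter
'-' has higher precedence than '||'


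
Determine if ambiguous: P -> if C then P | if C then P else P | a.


dangling else: 'if C then if C then a else a' parses two ways
Ambiguous


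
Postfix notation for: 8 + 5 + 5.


Left to right (same or higher precedence on left)
Postfix: 8 5 + 5 +


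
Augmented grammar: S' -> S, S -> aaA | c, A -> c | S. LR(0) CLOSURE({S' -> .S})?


Start: S' -> .S
For each item with dot before a nonterminal B, add B -> .γ for every B-production
Closure: [S' -> .S, S -> .aaA, S -> .c]


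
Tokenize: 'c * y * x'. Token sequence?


Scan left to right, longest-match per lexeme
Tokens: ID(c), OP(*), ID(y), OP(*), ID(x)


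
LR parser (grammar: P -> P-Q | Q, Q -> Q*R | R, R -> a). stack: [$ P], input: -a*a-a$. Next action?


shift '-' to continue P -> P-Q
Action: shift
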